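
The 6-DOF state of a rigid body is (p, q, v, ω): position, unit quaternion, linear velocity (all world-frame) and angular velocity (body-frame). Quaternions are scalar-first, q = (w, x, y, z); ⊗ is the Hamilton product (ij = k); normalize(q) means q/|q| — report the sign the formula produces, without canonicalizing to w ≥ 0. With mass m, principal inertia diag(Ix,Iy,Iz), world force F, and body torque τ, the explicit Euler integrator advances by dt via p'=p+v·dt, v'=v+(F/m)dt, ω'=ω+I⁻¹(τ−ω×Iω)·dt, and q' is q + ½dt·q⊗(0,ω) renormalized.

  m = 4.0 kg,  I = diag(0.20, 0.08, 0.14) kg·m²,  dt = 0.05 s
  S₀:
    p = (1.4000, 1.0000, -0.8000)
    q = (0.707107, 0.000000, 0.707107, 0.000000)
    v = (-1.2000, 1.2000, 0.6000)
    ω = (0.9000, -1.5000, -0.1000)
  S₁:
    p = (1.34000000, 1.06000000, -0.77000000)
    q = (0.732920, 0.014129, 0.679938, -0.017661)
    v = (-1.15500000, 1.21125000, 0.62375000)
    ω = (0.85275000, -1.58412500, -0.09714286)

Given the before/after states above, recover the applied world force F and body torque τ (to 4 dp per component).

F = (3.6000, 0.9000, 1.9000)
τ = (-0.1800, -0.1400, 0.1700)

v₁ − v₀ = (0.04500000, 0.01125000, 0.02375000)
m·(v₁−v₀)/dt = (3.6000, 0.9000, 1.9000)
ω₁ − ω₀ = (-0.04725000, -0.08412500, 0.00285714)
ω₀×(Iω₀) = (0.0090, -0.0054, 0.1620)
applied torque τ = (-0.1800, -0.1400, 0.1700)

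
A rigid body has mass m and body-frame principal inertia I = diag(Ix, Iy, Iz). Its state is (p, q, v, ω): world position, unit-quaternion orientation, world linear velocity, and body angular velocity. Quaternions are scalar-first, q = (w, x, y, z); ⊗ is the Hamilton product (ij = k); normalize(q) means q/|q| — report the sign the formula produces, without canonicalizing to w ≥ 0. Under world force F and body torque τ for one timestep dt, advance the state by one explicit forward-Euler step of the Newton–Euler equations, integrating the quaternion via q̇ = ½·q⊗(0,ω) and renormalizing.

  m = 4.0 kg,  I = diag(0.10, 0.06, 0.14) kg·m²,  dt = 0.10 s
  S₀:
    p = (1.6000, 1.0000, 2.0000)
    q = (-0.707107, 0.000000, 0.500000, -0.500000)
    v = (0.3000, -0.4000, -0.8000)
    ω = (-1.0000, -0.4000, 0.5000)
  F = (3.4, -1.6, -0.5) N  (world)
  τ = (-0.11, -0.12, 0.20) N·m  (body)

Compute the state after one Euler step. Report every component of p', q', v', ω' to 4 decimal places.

precession coupling ω×(Iω) = (-0.0160, 0.0200, -0.0160)
(τ − ω×Iω)/I = (-0.9400, -2.3333, 1.5429)
new body rate ω' = (-1.0940, -0.6333, 0.6543)
2q̇ = q⊗(0,ω) = (0.4500000, 0.7571070, 0.7828428, 0.1464465)
updated quaternion q' = (-0.6834, 0.0378, 0.5382, -0.4918)
a = F/m = (0.8500, -0.4000, -0.1250)
new position p' = (1.6300, 0.9600, 1.9200)
new velocity v' = (0.3850, -0.4400, -0.8125)

p' = (1.6300, 0.9600, 1.9200)
q' = (-0.6834, 0.0378, 0.5382, -0.4918)
v' = (0.3850, -0.4400, -0.8125)
ω' = (-1.0940, -0.6333, 0.6543)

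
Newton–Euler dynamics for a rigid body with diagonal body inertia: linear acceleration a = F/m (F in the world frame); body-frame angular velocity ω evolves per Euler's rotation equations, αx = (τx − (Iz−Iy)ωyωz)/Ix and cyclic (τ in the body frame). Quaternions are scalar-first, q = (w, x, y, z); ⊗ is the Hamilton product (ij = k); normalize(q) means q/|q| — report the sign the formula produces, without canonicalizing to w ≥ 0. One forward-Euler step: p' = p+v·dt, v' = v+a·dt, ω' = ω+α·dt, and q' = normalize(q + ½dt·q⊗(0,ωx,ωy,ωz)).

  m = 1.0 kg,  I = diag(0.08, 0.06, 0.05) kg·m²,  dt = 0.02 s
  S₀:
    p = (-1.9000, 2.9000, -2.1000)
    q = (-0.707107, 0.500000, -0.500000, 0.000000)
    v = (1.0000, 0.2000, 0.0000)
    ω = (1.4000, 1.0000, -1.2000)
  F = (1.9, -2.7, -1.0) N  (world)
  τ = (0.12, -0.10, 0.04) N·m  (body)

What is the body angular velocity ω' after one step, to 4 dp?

ω×(Iω) gyroscopic = (0.0120, -0.0504, -0.0280)
angular accel α = (1.3500, -0.8267, 1.3600)
ω + α·dt = (1.4270, 0.9835, -1.1728)

ω' = (1.4270, 0.9835, -1.1728)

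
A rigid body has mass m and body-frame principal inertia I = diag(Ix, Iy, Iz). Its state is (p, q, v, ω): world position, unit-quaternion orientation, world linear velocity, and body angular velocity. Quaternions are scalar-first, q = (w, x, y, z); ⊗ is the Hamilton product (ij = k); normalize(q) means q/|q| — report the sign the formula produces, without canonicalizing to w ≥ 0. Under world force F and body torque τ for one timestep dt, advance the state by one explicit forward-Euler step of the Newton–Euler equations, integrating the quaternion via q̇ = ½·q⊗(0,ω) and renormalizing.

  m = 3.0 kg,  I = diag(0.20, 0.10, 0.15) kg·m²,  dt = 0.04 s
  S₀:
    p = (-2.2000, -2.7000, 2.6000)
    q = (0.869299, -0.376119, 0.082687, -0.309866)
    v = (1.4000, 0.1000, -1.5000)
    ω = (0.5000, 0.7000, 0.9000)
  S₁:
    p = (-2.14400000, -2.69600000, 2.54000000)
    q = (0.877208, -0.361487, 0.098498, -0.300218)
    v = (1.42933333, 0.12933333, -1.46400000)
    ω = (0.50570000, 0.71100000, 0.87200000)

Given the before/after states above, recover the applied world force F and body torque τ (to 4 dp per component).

Δω = ω₁−ω₀ = (0.00570000, 0.01100000, -0.02800000)
gyro term ω₀×Iω₀ = (0.0315, 0.0225, -0.0350)
I·α + gyro = (0.0600, 0.0500, -0.1400)
Δv = v₁−v₀ = (0.02933333, 0.02933333, 0.03600000)
F = m·Δv/dt = (2.2000, 2.2000, 2.7000)

F = (2.2000, 2.2000, 2.7000)
τ = (0.0600, 0.0500, -0.1400)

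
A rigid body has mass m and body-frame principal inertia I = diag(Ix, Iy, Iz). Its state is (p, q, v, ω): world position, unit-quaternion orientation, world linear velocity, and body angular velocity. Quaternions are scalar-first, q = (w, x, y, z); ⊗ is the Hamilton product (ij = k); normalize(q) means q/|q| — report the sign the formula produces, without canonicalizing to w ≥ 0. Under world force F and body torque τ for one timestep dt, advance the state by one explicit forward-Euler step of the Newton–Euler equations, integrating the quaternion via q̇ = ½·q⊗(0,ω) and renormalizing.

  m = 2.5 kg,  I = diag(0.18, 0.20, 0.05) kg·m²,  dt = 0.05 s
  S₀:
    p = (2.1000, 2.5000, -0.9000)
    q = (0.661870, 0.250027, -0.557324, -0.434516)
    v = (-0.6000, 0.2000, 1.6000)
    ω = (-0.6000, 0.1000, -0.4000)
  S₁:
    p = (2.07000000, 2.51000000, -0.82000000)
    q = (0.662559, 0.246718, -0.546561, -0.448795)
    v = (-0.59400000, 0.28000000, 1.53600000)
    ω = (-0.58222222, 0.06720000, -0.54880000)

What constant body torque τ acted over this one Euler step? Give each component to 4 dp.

τ = (0.0700, -0.1000, -0.1500)

rate change Δω = (0.01777778, -0.03280000, -0.14880000)
gyro term ω₀×Iω₀ = (0.0060, 0.0312, -0.0012)
τ = I·(Δω/dt) + ω₀×(Iω₀) = (0.0700, -0.1000, -0.1500)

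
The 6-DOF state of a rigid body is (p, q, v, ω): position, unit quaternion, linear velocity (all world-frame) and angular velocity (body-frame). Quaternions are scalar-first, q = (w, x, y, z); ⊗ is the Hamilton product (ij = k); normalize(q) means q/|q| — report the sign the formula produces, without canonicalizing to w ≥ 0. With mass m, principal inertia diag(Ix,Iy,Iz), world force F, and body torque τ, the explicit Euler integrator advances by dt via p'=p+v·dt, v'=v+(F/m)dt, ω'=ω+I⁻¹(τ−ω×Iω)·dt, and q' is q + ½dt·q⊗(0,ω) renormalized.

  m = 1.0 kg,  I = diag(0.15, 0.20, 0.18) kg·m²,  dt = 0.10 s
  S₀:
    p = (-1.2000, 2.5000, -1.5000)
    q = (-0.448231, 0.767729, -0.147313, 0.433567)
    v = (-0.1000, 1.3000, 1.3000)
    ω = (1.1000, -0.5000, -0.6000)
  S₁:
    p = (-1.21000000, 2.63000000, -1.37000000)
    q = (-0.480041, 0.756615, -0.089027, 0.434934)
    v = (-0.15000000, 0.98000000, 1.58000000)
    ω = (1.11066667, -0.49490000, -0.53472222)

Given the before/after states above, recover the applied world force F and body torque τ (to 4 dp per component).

F = (-0.5000, -3.2000, 2.8000)
τ = (0.0100, 0.0300, 0.0900)

ω₁ − ω₀ = (0.01066667, 0.00510000, 0.06527778)
gyro term ω₀×Iω₀ = (-0.0060, 0.0198, -0.0275)
applied torque τ = (0.0100, 0.0300, 0.0900)
velocity change Δv = (-0.05000000, -0.32000000, 0.28000000)
m·(v₁−v₀)/dt = (-0.5000, -3.2000, 2.8000)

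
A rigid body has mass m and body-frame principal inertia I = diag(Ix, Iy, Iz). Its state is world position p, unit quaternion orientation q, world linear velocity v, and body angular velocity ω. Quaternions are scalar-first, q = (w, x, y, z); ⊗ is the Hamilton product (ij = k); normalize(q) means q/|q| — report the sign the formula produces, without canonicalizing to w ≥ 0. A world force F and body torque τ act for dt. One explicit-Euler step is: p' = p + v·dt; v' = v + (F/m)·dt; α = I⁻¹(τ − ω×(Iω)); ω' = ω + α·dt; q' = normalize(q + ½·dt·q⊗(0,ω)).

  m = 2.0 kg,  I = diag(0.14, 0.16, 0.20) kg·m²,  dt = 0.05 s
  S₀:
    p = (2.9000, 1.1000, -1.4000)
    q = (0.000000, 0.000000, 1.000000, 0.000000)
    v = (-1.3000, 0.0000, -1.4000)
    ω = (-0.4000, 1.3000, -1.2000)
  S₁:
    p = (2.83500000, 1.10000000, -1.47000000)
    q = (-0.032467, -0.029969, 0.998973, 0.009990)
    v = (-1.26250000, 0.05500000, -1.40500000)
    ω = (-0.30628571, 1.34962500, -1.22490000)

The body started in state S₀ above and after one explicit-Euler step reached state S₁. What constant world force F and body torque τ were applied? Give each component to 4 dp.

Δv = v₁−v₀ = (0.03750000, 0.05500000, -0.00500000)
F = m·Δv/dt = (1.5000, 2.2000, -0.2000)
rate change Δω = (0.09371429, 0.04962500, -0.02490000)
τ = I·(Δω/dt) + ω₀×(Iω₀) = (0.2000, 0.1300, -0.1100)

F = (1.5000, 2.2000, -0.2000)
τ = (0.2000, 0.1300, -0.1100)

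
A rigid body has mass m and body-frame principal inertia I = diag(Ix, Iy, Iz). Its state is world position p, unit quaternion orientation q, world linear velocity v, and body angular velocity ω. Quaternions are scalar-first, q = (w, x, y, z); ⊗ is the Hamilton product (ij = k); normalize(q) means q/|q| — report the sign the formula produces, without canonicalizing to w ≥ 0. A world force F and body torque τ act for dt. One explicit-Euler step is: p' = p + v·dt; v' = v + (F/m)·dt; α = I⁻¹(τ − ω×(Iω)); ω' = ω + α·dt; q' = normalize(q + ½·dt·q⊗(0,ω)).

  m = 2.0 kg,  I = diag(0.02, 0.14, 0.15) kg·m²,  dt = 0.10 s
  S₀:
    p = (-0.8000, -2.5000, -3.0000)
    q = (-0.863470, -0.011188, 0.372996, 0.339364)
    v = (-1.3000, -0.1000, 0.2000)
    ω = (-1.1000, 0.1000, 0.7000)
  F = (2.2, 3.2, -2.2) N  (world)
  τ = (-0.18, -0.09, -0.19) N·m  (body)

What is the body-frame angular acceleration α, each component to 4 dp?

gyro term ω×Iω = (0.0007, 0.1001, -0.0132)
(τ − ω×Iω)/I = (-9.0350, -1.3579, -1.1787)

α = (-9.0350, -1.3579, -1.1787)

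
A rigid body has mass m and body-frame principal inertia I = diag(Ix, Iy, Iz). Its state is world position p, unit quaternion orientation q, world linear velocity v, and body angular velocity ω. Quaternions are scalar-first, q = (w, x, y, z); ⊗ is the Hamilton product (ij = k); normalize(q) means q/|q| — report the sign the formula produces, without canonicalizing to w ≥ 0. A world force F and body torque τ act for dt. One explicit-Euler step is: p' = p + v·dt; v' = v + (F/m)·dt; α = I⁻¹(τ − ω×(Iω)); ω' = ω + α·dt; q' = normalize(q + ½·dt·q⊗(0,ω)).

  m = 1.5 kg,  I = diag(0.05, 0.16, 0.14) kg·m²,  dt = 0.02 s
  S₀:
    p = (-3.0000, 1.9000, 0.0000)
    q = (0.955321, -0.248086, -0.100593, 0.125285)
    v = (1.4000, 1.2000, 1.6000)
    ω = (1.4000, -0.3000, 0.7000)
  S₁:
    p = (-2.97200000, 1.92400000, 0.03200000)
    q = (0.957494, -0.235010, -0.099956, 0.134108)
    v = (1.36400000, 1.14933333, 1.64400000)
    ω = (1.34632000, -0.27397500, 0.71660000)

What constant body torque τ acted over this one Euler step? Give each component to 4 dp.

rate change Δω = (-0.05368000, 0.02602500, 0.01660000)
applied torque τ = (-0.1300, 0.1200, 0.0700)

τ = (-0.1300, 0.1200, 0.0700)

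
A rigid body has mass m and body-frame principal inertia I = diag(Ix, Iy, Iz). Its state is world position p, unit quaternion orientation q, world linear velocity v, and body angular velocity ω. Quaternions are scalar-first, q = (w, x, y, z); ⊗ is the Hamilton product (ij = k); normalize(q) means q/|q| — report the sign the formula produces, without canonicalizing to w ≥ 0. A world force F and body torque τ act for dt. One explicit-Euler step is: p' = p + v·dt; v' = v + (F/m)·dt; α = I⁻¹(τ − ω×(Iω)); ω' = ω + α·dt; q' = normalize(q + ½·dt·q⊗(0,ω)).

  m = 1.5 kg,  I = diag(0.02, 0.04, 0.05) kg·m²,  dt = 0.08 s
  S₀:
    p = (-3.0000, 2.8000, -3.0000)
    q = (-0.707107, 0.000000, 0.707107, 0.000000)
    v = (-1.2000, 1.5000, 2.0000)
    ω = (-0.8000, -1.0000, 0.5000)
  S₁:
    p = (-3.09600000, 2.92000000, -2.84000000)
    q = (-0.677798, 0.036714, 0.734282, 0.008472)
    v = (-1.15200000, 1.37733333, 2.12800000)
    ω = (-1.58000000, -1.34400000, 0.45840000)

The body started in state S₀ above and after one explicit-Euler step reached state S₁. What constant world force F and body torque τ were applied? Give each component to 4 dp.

v₁ − v₀ = (0.04800000, -0.12266667, 0.12800000)
F = m·Δv/dt = (0.9000, -2.3000, 2.4000)
rate change Δω = (-0.78000000, -0.34400000, -0.04160000)
ω₀×(Iω₀) = (-0.0050, 0.0120, 0.0160)
τ = I·(Δω/dt) + ω₀×(Iω₀) = (-0.2000, -0.1600, -0.0100)

F = (0.9000, -2.3000, 2.4000)
τ = (-0.2000, -0.1600, -0.0100)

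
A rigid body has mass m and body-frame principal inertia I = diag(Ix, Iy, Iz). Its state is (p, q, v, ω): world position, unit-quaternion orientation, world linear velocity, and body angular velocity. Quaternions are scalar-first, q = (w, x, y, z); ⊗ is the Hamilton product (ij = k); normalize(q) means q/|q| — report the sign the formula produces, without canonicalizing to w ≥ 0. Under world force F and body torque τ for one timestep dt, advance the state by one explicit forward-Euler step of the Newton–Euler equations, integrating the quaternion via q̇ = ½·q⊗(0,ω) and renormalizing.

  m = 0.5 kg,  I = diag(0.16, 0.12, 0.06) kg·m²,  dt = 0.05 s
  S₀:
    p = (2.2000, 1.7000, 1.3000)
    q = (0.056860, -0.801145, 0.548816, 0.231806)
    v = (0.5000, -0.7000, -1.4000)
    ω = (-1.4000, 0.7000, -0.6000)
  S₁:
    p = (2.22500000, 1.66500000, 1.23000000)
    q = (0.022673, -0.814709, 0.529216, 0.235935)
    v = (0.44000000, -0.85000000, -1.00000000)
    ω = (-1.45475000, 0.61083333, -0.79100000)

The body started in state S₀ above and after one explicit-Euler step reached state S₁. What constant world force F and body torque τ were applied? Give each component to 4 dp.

F = (-0.6000, -1.5000, 4.0000)
τ = (-0.1500, -0.1300, -0.1900)

rate change Δω = (-0.05475000, -0.08916667, -0.19100000)
applied torque τ = (-0.1500, -0.1300, -0.1900)
v₁ − v₀ = (-0.06000000, -0.15000000, 0.40000000)
m·(v₁−v₀)/dt = (-0.6000, -1.5000, 4.0000)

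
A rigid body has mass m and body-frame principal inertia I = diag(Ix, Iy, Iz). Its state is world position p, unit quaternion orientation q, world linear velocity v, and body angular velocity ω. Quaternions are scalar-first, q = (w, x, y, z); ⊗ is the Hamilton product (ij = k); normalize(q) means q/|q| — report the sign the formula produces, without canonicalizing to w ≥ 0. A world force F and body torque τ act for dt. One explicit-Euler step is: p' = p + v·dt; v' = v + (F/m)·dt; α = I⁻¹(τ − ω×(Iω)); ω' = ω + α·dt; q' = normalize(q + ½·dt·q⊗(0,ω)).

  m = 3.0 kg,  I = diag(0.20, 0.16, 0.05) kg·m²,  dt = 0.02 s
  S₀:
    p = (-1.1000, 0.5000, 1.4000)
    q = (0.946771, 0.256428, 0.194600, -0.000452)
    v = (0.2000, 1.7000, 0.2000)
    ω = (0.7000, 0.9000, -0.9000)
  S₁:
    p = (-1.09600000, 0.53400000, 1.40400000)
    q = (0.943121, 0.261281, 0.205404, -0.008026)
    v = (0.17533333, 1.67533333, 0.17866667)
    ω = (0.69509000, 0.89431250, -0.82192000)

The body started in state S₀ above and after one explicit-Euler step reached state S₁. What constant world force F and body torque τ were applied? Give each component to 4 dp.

F = (-3.7000, -3.7000, -3.2000)
τ = (0.0400, -0.1400, 0.1700)

Δv = v₁−v₀ = (-0.02466667, -0.02466667, -0.02133333)
m·(v₁−v₀)/dt = (-3.7000, -3.7000, -3.2000)
Δω = ω₁−ω₀ = (-0.00491000, -0.00568750, 0.07808000)
ω₀×(Iω₀) = (0.0891, -0.0945, -0.0252)
τ = I·(Δω/dt) + ω₀×(Iω₀) = (0.0400, -0.1400, 0.1700)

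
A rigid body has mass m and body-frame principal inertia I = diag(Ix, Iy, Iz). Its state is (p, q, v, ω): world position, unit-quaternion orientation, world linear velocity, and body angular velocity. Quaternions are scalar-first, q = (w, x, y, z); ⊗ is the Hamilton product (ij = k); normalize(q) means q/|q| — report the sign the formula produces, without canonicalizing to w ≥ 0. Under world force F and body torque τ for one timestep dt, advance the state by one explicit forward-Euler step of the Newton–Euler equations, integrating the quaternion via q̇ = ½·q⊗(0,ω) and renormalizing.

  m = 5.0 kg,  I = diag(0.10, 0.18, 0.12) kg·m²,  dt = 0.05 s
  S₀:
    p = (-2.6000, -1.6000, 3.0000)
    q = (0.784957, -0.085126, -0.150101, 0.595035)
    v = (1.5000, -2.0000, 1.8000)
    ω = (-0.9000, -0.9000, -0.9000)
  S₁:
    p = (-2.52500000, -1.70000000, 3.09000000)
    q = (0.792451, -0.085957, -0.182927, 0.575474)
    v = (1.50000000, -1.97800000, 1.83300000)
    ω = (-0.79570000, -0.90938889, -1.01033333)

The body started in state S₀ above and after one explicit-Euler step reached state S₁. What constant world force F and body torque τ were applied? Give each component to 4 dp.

ω₁ − ω₀ = (0.10430000, -0.00938889, -0.11033333)
gyro term ω₀×Iω₀ = (-0.0486, -0.0162, 0.0648)
I·α + gyro = (0.1600, -0.0500, -0.2000)
velocity change Δv = (0.00000000, 0.02200000, 0.03300000)
F = m·Δv/dt = (0.0000, 2.2000, 3.3000)

F = (0.0000, 2.2000, 3.3000)
τ = (0.1600, -0.0500, -0.2000)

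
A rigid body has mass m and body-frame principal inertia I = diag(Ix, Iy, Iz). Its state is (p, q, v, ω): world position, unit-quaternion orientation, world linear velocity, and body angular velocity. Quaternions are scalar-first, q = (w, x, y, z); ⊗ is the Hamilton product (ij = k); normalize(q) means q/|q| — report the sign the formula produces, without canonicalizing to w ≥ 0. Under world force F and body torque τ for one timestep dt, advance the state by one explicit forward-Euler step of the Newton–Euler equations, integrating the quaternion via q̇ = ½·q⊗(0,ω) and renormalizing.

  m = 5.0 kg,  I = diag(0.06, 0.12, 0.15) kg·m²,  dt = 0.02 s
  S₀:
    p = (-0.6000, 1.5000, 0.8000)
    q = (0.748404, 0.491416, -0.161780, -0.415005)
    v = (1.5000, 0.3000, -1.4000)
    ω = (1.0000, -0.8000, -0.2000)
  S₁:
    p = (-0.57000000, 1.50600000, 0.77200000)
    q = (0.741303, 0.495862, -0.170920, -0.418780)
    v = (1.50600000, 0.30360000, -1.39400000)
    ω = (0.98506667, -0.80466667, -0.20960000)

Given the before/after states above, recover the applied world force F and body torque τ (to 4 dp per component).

velocity change Δv = (0.00600000, 0.00360000, 0.00600000)
F = m·Δv/dt = (1.5000, 0.9000, 1.5000)
ω₁ − ω₀ = (-0.01493333, -0.00466667, -0.00960000)
precession coupling = (0.0048, 0.0180, -0.0480)
applied torque τ = (-0.0400, -0.0100, -0.1200)

F = (1.5000, 0.9000, 1.5000)
τ = (-0.0400, -0.0100, -0.1200)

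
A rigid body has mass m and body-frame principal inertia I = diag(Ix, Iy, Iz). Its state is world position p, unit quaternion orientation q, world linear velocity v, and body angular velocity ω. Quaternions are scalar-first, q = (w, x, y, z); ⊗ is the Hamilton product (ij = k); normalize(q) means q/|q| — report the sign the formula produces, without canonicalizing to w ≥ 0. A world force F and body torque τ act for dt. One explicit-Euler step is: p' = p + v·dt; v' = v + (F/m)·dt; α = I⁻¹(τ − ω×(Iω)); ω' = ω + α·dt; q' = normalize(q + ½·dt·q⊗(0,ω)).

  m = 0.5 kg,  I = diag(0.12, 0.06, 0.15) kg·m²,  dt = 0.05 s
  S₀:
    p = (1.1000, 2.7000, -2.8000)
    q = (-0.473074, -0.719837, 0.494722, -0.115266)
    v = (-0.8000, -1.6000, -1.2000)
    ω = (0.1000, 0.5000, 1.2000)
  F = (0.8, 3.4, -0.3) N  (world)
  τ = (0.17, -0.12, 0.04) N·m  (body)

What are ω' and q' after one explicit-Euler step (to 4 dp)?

angular accel α = (0.9667, -1.9400, 0.2867)
ω + α·dt = (0.1483, 0.4030, 1.2143)
2q̇ = q⊗(0,ω) = (-0.0370581, 0.6039920, 0.6157408, -0.9770795)
q' = normalize(q + ½dt·q⊗(0,ω)) = (-0.4737, -0.7044, 0.5098, -0.1396)

ω' = (0.1483, 0.4030, 1.2143)
q' = (-0.4737, -0.7044, 0.5098, -0.1396)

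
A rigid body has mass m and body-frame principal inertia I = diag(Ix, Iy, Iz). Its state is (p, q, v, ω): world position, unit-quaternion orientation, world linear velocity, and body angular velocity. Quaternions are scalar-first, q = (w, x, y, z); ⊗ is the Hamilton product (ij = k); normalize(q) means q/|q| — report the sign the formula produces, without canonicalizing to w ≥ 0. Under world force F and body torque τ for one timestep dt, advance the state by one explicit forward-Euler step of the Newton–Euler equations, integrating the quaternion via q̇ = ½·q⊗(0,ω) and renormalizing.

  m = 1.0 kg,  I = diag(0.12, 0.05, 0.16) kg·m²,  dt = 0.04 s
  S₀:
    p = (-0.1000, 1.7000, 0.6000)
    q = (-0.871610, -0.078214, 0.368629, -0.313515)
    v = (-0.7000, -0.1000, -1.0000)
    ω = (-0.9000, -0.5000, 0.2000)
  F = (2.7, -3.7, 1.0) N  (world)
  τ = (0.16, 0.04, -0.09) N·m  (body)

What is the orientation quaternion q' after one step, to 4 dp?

q' = (-0.8679, -0.0642, 0.3832, -0.3095)

2q̇ = q⊗(0,ω) = (0.1766249, 0.7014173, 0.7336113, 0.1965511)
q + ½dt·q⊗(0,ω), renormalized = (-0.8679, -0.0642, 0.3832, -0.3095)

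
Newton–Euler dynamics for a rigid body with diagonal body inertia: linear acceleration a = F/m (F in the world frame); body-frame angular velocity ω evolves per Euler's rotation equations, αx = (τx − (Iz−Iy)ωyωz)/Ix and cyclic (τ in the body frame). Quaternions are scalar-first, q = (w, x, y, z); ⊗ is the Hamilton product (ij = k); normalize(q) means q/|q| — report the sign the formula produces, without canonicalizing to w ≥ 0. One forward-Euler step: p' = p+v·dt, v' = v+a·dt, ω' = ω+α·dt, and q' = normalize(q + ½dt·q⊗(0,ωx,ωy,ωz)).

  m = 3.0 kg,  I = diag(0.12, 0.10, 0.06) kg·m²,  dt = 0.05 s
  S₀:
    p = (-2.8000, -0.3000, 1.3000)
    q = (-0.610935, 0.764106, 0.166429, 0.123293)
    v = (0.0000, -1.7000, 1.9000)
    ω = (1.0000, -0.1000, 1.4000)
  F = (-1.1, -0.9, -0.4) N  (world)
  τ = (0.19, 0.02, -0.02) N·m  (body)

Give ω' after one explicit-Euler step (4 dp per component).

gyro term ω×Iω = (0.0056, 0.0840, 0.0020)
α = I⁻¹(τ − ω×Iω) = (1.5367, -0.6400, -0.3667)
ω + α·dt = (1.0768, -0.1320, 1.3817)

ω' = (1.0768, -0.1320, 1.3817)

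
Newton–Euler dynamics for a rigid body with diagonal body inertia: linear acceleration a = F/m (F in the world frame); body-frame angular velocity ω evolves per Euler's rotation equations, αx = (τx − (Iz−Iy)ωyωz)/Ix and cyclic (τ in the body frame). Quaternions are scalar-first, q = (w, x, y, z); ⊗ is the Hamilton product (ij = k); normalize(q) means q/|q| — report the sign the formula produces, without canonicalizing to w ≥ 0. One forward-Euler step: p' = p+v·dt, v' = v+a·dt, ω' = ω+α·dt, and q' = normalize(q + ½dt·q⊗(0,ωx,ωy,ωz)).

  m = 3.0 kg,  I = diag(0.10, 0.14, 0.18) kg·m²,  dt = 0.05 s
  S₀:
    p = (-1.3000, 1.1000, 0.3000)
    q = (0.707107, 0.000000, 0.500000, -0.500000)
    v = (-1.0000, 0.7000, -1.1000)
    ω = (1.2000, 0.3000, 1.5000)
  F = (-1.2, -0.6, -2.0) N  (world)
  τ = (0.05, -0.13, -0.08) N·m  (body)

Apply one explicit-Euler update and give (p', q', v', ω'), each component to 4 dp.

linear accel F/m = (-0.4000, -0.2000, -0.6667)
p' = p + v·dt = (-1.3500, 1.1350, 0.2450)
v' = v + a·dt = (-1.0200, 0.6900, -1.1333)
gyro term ω×Iω = (0.0180, -0.1440, 0.0144)
α = I⁻¹(τ − ω×Iω) = (0.3200, 0.1000, -0.5244)
ω' = ω + α·dt = (1.2160, 0.3050, 1.4738)
Hamilton product q⊗(0,ω) = (0.6000000, 1.7485284, -0.3878679, 0.4606605)
updated quaternion q' = (0.7213, 0.0437, 0.4897, -0.4879)

p' = (-1.3500, 1.1350, 0.2450)
q' = (0.7213, 0.0437, 0.4897, -0.4879)
v' = (-1.0200, 0.6900, -1.1333)
ω' = (1.2160, 0.3050, 1.4738)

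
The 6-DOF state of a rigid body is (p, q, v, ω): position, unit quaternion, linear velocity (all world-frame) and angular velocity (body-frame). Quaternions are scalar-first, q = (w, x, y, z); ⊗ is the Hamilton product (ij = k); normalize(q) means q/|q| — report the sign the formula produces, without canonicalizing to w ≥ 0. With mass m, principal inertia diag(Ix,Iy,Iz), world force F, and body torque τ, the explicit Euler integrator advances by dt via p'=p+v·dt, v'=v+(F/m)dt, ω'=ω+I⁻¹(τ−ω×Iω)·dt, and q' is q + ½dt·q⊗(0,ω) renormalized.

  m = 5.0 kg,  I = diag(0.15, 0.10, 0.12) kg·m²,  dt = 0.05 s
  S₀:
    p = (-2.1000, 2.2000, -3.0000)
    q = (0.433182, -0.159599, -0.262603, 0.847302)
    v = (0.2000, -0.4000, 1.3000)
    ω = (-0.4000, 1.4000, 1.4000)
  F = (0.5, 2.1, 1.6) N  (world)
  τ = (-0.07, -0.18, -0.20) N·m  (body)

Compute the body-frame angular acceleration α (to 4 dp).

α = (-0.7280, -1.6320, -1.9000)

ω×(Iω) gyroscopic = (0.0392, -0.0168, 0.0280)
α = I⁻¹(τ − ω×Iω) = (-0.7280, -1.6320, -1.9000)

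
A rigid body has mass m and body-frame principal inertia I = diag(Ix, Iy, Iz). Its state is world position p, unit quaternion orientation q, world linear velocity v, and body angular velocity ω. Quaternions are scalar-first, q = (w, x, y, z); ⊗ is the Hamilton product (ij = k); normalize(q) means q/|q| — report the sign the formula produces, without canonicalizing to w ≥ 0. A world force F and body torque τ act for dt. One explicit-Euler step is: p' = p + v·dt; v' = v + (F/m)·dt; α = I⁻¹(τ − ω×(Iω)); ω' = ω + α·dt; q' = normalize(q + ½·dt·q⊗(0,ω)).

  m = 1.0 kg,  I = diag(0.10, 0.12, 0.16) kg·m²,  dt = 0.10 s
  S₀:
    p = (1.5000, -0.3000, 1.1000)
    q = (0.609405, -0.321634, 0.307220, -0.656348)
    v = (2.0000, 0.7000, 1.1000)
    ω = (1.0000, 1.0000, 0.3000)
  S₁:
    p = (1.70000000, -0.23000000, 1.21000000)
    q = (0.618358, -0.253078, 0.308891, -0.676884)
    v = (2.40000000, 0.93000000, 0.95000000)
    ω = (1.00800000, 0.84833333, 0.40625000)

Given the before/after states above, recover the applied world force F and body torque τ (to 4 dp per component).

Δv = v₁−v₀ = (0.40000000, 0.23000000, -0.15000000)
m·(v₁−v₀)/dt = (4.0000, 2.3000, -1.5000)
Δω = ω₁−ω₀ = (0.00800000, -0.15166667, 0.10625000)
precession coupling = (0.0120, -0.0180, 0.0200)
I·α + gyro = (0.0200, -0.2000, 0.1900)

F = (4.0000, 2.3000, -1.5000)
τ = (0.0200, -0.2000, 0.1900)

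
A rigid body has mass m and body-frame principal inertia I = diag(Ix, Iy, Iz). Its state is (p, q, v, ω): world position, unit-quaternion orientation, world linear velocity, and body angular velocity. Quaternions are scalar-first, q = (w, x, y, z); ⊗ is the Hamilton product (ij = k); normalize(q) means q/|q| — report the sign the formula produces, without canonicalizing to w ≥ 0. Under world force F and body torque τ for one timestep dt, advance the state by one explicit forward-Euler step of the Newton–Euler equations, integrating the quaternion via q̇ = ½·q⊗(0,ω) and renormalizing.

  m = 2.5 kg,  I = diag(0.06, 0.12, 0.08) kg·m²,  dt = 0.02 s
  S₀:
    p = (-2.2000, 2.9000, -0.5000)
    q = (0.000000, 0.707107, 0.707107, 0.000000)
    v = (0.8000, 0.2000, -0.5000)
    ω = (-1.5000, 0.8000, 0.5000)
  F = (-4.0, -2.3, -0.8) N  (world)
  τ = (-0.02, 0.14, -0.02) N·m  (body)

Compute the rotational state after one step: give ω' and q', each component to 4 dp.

ω' = (-1.5013, 0.8208, 0.5130)
q' = (0.0049, 0.7105, 0.7035, 0.0163)

angular accel α = (-0.0667, 1.0417, 0.6500)
ω' = ω + α·dt = (-1.5013, 0.8208, 0.5130)
q⊗(0,ω) = (0.4949749, 0.3535535, -0.3535535, 1.6263461)
updated quaternion q' = (0.0049, 0.7105, 0.7035, 0.0163)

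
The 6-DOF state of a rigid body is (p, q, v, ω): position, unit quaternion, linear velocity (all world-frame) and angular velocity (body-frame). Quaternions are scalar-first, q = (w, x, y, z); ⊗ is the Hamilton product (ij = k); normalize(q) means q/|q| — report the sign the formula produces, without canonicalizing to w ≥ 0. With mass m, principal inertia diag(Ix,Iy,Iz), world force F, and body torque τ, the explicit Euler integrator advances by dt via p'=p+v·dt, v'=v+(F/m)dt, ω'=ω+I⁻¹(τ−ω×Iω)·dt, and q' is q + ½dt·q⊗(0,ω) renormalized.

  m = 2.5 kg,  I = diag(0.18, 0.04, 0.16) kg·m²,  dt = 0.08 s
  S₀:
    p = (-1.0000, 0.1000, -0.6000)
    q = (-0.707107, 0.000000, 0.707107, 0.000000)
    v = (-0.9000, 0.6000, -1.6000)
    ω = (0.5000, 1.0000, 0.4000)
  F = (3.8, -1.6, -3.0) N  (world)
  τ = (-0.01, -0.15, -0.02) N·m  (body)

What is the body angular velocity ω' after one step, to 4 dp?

ω' = (0.4742, 0.6920, 0.4250)

(τ − ω×Iω)/I = (-0.3222, -3.8500, 0.3125)
ω' = ω + α·dt = (0.4742, 0.6920, 0.4250)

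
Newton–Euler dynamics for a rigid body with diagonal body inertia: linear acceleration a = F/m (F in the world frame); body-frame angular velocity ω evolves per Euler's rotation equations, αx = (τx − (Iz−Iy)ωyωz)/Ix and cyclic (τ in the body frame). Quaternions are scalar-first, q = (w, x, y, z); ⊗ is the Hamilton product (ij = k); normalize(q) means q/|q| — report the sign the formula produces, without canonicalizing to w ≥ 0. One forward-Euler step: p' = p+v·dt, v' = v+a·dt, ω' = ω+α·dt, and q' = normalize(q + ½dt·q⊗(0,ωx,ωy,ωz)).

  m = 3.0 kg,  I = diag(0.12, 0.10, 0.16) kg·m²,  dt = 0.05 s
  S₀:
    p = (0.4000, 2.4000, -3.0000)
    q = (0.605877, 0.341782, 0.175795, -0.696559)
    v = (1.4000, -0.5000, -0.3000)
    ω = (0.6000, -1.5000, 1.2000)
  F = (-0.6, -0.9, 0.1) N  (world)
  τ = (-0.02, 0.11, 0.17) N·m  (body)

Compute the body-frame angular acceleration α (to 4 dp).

α = (0.7333, 1.3880, 0.9500)

gyro term ω×Iω = (-0.1080, -0.0288, 0.0180)
α = I⁻¹(τ − ω×Iω) = (0.7333, 1.3880, 0.9500)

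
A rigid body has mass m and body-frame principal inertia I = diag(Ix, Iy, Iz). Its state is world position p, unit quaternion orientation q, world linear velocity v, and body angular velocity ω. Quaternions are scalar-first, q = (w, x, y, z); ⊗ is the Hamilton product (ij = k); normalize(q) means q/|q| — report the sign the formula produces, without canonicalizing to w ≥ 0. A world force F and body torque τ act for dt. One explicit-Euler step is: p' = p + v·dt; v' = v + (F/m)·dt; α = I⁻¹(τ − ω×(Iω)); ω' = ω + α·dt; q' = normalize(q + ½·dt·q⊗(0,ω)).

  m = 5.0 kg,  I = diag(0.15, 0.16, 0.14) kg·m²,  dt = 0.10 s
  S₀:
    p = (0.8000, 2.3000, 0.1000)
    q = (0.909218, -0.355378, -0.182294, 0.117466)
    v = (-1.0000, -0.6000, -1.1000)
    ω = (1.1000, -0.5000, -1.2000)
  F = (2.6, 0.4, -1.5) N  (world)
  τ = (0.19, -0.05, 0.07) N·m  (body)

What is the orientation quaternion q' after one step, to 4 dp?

q' = (0.9279, -0.2904, -0.2191, 0.0815)

q⊗(0,ω) = (0.4407280, 1.2776256, -0.7518500, -0.7128492)
q' = normalize(q + ½dt·q⊗(0,ω)) = (0.9279, -0.2904, -0.2191, 0.0815)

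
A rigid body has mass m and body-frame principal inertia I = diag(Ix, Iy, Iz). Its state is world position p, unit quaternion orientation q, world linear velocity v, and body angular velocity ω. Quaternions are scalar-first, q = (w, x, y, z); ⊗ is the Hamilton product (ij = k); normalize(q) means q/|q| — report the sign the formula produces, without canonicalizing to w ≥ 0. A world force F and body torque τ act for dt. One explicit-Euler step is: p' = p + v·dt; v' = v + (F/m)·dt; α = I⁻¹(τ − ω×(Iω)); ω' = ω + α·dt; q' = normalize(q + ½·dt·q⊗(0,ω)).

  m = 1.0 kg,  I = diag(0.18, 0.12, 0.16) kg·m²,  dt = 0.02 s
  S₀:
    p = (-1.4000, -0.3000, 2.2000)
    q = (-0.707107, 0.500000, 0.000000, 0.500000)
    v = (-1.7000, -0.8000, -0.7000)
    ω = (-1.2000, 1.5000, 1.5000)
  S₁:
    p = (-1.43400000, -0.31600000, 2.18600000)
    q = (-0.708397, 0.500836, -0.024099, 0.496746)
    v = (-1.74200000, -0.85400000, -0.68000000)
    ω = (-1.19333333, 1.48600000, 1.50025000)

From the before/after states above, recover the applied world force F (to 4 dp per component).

Δv = v₁−v₀ = (-0.04200000, -0.05400000, 0.02000000)
applied force F = (-2.1000, -2.7000, 1.0000)

F = (-2.1000, -2.7000, 1.0000)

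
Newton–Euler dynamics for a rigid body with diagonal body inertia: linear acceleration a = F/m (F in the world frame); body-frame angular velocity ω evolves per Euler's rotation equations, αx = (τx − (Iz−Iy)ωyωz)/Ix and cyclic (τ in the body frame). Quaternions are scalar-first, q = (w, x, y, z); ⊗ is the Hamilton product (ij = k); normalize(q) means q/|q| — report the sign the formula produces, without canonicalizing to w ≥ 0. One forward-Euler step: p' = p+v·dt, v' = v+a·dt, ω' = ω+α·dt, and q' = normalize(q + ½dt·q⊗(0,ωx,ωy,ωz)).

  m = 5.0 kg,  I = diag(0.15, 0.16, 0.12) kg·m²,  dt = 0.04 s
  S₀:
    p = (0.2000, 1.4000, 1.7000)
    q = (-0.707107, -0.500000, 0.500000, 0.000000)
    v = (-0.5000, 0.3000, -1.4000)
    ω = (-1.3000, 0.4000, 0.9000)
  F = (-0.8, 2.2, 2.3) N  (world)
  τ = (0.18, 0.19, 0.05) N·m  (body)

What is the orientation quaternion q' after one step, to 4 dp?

2q̇ = q⊗(0,ω) = (-0.8500000, 1.3692391, 0.1671572, -0.1863963)
q + ½dt·q⊗(0,ω), renormalized = (-0.7237, -0.4724, 0.5031, -0.0037)

q' = (-0.7237, -0.4724, 0.5031, -0.0037)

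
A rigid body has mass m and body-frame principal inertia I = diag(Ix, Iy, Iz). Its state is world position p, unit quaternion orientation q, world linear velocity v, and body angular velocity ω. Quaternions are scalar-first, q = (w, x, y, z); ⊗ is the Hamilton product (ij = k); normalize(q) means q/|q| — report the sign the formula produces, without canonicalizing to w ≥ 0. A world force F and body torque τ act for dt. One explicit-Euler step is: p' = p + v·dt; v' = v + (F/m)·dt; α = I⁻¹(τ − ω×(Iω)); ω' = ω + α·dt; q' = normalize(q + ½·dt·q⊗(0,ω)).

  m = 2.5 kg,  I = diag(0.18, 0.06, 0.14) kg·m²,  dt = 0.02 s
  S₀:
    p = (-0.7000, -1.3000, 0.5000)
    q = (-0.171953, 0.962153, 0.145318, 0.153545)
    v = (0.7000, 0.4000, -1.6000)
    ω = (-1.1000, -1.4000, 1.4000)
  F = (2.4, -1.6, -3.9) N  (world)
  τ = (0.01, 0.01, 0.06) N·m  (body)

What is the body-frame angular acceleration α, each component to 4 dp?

gyro term ω×Iω = (-0.1568, -0.0616, -0.1848)
(τ − ω×Iω)/I = (0.9267, 1.1933, 1.7486)

α = (0.9267, 1.1933, 1.7486)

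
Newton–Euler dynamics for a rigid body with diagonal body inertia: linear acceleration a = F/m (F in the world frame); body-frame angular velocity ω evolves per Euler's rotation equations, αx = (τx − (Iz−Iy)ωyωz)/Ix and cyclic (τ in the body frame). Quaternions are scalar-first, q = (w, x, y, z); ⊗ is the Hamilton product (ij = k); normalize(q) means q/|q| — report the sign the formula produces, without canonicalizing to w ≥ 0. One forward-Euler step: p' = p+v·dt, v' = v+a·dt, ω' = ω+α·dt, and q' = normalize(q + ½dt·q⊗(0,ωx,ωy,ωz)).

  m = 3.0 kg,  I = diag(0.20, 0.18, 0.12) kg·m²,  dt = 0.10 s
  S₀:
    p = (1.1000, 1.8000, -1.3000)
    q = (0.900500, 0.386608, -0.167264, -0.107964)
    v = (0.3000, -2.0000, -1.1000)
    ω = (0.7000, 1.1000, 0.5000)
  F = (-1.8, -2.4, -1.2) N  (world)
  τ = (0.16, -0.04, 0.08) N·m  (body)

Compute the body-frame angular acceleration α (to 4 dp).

α = (0.9650, -0.3778, 0.7950)

ω×(Iω) gyroscopic = (-0.0330, 0.0280, -0.0154)
angular accel α = (0.9650, -0.3778, 0.7950)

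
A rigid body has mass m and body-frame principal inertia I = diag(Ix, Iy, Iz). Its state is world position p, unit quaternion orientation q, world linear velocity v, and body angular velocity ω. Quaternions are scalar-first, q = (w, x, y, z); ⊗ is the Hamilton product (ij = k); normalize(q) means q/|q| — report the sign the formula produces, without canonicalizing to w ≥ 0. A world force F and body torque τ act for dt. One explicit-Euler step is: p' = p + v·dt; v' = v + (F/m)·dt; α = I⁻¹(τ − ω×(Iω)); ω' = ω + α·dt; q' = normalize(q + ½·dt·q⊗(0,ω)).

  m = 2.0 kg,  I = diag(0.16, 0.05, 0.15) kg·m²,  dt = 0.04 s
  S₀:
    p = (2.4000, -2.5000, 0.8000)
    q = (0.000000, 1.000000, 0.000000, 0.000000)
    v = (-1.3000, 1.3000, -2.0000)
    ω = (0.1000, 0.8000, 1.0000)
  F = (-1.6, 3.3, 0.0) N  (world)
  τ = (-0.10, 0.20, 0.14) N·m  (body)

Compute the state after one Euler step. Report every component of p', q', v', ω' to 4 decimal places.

p' = (2.3480, -2.4480, 0.7200)
q' = (-0.0020, 0.9997, -0.0200, 0.0160)
v' = (-1.3320, 1.3660, -2.0000)
ω' = (0.0550, 0.9592, 1.0397)

a = F/m = (-0.8000, 1.6500, 0.0000)
p' = p + v·dt = (2.3480, -2.4480, 0.7200)
v' = v + a·dt = (-1.3320, 1.3660, -2.0000)
precession coupling ω×(Iω) = (0.0800, 0.0010, -0.0088)
α = I⁻¹(τ − ω×Iω) = (-1.1250, 3.9800, 0.9920)
ω' = ω + α·dt = (0.0550, 0.9592, 1.0397)
Hamilton product q⊗(0,ω) = (-0.1000000, 0.0000000, -1.0000000, 0.8000000)
q' = normalize(q + ½dt·q⊗(0,ω)) = (-0.0020, 0.9997, -0.0200, 0.0160)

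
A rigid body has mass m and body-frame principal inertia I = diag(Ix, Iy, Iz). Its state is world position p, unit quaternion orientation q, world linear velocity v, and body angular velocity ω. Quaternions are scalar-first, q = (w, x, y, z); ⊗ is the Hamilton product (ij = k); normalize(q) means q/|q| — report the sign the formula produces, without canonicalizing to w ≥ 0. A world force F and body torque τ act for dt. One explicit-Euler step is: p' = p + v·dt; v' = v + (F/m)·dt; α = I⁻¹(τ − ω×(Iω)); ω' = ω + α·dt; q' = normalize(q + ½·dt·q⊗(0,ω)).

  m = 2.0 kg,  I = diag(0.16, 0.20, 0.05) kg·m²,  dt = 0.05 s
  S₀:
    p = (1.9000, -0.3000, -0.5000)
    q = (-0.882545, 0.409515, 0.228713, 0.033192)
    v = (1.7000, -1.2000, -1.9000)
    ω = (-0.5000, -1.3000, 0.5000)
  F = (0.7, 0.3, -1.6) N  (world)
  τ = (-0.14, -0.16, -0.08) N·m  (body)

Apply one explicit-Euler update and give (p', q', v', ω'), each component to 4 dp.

p' = (1.9850, -0.3600, -0.5950)
q' = (-0.8698, 0.4242, 0.2517, 0.0117)
v' = (1.7175, -1.1925, -1.9400)
ω' = (-0.5742, -1.3331, 0.3940)

angular accel α = (-1.4844, -0.6625, -2.1200)
new body rate ω' = (-0.5742, -1.3331, 0.3940)
q⊗(0,ω) = (0.4854884, 0.5987786, 0.9259550, -0.8592855)
q' = normalize(q + ½dt·q⊗(0,ω)) = (-0.8698, 0.4242, 0.2517, 0.0117)
linear accel F/m = (0.3500, 0.1500, -0.8000)
p' = p + v·dt = (1.9850, -0.3600, -0.5950)
new velocity v' = (1.7175, -1.1925, -1.9400)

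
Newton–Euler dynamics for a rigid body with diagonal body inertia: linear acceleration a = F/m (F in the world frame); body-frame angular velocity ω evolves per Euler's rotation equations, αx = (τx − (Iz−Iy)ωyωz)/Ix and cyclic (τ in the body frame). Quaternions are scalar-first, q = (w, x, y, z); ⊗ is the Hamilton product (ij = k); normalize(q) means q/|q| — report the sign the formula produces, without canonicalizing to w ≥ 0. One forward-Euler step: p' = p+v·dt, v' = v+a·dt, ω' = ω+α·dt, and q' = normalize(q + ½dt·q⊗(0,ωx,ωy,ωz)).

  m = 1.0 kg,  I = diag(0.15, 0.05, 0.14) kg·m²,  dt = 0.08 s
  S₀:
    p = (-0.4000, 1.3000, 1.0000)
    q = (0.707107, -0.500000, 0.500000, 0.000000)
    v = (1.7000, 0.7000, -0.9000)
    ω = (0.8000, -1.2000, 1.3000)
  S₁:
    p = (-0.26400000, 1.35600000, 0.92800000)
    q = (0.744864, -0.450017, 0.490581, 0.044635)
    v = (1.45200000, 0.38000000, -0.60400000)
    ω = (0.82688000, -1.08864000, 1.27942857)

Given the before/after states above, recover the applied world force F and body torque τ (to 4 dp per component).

v₁ − v₀ = (-0.24800000, -0.32000000, 0.29600000)
applied force F = (-3.1000, -4.0000, 3.7000)
rate change Δω = (0.02688000, 0.11136000, -0.02057143)
precession coupling = (-0.1404, 0.0104, 0.0960)
τ = I·(Δω/dt) + ω₀×(Iω₀) = (-0.0900, 0.0800, 0.0600)

F = (-3.1000, -4.0000, 3.7000)
τ = (-0.0900, 0.0800, 0.0600)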